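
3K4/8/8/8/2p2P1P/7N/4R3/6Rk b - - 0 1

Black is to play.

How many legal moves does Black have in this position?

0

Black to move; king on h1.
In check: yes, from the white rook on g1.
Legal moves: none.
Count: 0.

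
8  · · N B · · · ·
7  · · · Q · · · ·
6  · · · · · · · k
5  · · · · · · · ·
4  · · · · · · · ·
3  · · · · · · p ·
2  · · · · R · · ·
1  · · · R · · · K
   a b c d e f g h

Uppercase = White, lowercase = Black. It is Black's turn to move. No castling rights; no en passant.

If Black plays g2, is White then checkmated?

no

After g2: white king on h1; in check: yes, from the black pawn on g2.
White has 4 legal replies: Kh2, Kxg2, Kg1, Rxg2.
In check but a legal move exists → not checkmate.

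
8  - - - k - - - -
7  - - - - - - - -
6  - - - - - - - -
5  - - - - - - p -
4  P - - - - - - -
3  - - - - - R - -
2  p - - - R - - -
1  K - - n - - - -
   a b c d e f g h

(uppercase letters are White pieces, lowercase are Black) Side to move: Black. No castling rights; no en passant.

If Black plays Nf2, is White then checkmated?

no

After Nf2: white king on a1; in check: no.
White is not in check, so this cannot be checkmate.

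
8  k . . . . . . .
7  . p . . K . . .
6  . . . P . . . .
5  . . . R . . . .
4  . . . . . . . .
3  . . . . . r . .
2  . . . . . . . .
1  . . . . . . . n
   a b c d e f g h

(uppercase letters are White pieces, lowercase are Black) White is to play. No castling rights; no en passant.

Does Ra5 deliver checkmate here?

After Ra5: black king on a8; in check: yes, from the white rook on a5.
Black has 1 legal reply: Kb8.
In check but a legal move exists → not checkmate.

no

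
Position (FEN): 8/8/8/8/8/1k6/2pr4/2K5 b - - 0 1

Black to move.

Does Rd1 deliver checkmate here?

yes

After Rd1: white king on c1; in check: yes, from the black rook on d1.
King squares — b1: attacked by Rd1; d1: attacked by Pc2; b2: attacked by Kb3; c2: attacked by Kb3; d2: attacked by Rd1.
White has no legal moves → checkmate.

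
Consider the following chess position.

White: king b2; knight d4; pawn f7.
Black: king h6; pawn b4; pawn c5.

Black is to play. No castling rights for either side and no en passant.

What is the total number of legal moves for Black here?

8

Black to move; king on h6.
In check: no.
Legal moves: Kh7, Kg7, Kg6, Kh5, Kg5, cxd4, c4, b3.
Count: 8.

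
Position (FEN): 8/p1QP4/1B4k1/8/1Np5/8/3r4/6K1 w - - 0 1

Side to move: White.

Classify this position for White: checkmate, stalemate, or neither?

White to move; white king on g1.
In check: no.
Legal moves for White include: Qd8, Qc8, Qb8, Qb7, Qxa7, Qd6+, Qc6+, Qe5, Qc5, Qf4, Qxc4, Qg3+, Qh2, Bxa7, Bc5, Ba5, Bd4, Be3, ... (list truncated; more exist).
White has legal moves and is not in check → neither.

neither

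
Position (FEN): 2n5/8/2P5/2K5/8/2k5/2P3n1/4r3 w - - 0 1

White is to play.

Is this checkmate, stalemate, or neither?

neither

White to move; white king on c5.
In check: no.
Legal moves for White: Kd5, Kb5, c7.
White has 3 legal moves and is not in check → neither.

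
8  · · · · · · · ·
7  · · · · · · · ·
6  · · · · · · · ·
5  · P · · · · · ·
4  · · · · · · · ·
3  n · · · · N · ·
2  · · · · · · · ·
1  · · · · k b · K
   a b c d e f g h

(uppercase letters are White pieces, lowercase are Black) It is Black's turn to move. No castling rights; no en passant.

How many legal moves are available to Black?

Black to move; king on e1.
In check: yes, from the white knight on f3.
Legal moves: Kf2, Ke2, Kd1.
Count: 3.

3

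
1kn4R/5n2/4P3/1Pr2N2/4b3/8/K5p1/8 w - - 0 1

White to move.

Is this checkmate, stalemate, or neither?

neither

White to move; white king on a2.
In check: no.
Legal moves for White include: Rg8, Rf8, Re8, Rd8, Rxc8+, Rh7, Rh6, Rh5, Rh4, Rh3, Rh2, Rh1, Ng7, Ne7, Nh6, Nd6, Nh4, Nd4, ... (list truncated; more exist).
White has legal moves and is not in check → neither.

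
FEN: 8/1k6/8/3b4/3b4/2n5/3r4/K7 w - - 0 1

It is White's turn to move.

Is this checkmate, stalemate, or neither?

White to move; white king on a1.
In check: no.
King squares — b1: attacked by Nc3; a2: attacked by Rd2; b2: attacked by Rd2.
Legal moves for White: none.
Not in check and no legal moves → stalemate.

stalemate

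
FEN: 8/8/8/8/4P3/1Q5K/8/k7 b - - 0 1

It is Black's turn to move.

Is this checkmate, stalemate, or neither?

stalemate

Black to move; black king on a1.
In check: no.
King squares — b1: attacked by Qb3; a2: attacked by Qb3; b2: attacked by Qb3.
Legal moves for Black: none.
Not in check and no legal moves → stalemate.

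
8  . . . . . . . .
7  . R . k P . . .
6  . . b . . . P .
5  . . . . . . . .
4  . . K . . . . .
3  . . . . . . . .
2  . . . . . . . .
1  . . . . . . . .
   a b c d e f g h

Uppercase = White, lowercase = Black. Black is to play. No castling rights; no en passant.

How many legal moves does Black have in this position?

Black to move; king on d7.
In check: yes, from the white rook on b7.
Legal moves: Ke8, Kc8, Ke6, Kd6, Bxb7.
Count: 5.

5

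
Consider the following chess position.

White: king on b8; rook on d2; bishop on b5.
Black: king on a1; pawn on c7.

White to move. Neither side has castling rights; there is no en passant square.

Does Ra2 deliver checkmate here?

no

After Ra2: black king on a1; in check: yes, from the white rook on a2.
Black has 2 legal replies: Kxa2, Kb1.
In check but a legal move exists → not checkmate.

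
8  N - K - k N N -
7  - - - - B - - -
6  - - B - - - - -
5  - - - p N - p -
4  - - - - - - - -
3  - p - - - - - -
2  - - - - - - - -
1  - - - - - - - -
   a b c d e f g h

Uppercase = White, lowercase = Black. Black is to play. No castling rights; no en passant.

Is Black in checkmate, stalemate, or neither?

Black to move; black king on e8.
In check: yes, from the white bishop on c6.
King squares — d7: attacked by Ne5; e7: attacked by Ng8; f7: attacked by Ne5; d8: attacked by Be7; f8: attacked by Be7.
Legal moves for Black: none.
In check with no legal moves → checkmate.

checkmate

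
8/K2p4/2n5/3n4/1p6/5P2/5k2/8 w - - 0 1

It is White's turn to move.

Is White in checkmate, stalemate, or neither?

neither

White to move; white king on a7.
In check: yes, from the black knight on c6.
King squares — a6: available; b6: attacked by Nd5; b7: available; a8: available; b8: attacked by Nc6.
Legal moves for White: Ka8, Kb7, Ka6.
White is in check but has 3 legal moves → neither.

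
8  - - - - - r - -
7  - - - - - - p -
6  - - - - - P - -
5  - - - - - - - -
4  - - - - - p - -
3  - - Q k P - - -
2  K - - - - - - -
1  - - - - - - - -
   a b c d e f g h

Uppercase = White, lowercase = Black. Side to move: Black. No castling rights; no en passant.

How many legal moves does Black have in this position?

3

Black to move; king on d3.
In check: yes, from the white queen on c3.
Legal moves: Ke4, Kxc3, Ke2.
Count: 3.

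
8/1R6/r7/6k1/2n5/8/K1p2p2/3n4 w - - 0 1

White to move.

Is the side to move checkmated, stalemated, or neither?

neither

White to move; white king on a2.
In check: yes, from the black rook on a6.
Legal moves for White: Kb3.
White is in check but has 1 legal move → neither.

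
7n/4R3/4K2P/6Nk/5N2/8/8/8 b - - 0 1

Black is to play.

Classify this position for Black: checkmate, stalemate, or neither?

neither

Black to move; black king on h5.
In check: yes, from the white knight on f4.
King squares — g4: available; h4: available; g5: available; g6: attacked by Nf4; h6: available.
Legal moves for Black: Kxh6, Kxg5, Kh4, Kg4.
Black is in check but has 4 legal moves → neither.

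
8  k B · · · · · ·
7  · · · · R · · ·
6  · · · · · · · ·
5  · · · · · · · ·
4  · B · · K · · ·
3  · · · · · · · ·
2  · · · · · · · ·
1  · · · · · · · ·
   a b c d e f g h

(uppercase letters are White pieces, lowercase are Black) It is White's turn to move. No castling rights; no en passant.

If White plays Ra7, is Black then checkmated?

After Ra7: black king on a8; in check: yes, from the white rook on a7.
Black has 1 legal reply: Kxb8.
In check but a legal move exists → not checkmate.

no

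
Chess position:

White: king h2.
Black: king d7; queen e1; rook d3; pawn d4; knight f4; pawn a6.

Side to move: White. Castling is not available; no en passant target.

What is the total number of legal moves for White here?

White to move; king on h2.
In check: no.
Legal moves: none.
Count: 0.

0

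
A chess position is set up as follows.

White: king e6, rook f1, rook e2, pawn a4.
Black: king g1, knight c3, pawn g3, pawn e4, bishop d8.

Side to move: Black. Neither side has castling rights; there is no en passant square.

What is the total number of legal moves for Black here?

1

Black to move; king on g1.
In check: yes, from the white rook on f1.
Legal moves: Kxf1.
Count: 1.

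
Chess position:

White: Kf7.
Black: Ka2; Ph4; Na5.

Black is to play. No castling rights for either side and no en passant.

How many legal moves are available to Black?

Black to move; king on a2.
In check: no.
Legal moves: Nb7, Nc6, Nc4, Nb3, Kb3, Ka3, Kb2, Kb1, Ka1, h3.
Count: 10.

10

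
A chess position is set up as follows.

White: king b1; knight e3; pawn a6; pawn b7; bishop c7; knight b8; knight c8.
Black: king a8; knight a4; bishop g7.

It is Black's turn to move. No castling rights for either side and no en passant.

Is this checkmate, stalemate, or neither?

checkmate

Black to move; black king on a8.
In check: yes, from the white pawn on b7.
King squares — a7: attacked by Nc8; b7: attacked by Pa6; b8: attacked by Bc7.
Legal moves for Black: none.
In check with no legal moves → checkmate.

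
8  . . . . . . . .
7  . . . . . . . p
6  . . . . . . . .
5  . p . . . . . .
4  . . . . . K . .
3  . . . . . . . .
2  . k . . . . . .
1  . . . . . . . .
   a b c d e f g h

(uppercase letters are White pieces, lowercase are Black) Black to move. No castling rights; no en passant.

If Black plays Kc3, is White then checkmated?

After Kc3: white king on f4; in check: no.
White is not in check, so this cannot be checkmate.

no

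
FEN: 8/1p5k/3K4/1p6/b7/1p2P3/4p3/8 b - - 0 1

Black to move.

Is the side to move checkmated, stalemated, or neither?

neither

Black to move; black king on h7.
In check: no.
Legal moves for Black: Kh8, Kg8, Kg7, Kh6, Kg6, b6, b4, b2, e1=Q, e1=R, e1=B, e1=N.
Black has 12 legal moves and is not in check → neither.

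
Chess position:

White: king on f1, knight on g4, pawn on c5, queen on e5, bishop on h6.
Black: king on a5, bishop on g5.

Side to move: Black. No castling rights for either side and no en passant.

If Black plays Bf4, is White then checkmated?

no

After Bf4: white king on f1; in check: no.
White is not in check, so this cannot be checkmate.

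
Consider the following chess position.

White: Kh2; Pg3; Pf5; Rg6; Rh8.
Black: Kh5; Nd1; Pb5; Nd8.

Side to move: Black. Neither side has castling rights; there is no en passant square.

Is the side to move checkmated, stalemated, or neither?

checkmate

Black to move; black king on h5.
In check: yes, from the white rook on h8.
King squares — g4: attacked by Rg6; h4: attacked by Pg3; g5: attacked by Rg6; g6: attacked by Pf5; h6: attacked by Rg6.
Legal moves for Black: none.
In check with no legal moves → checkmate.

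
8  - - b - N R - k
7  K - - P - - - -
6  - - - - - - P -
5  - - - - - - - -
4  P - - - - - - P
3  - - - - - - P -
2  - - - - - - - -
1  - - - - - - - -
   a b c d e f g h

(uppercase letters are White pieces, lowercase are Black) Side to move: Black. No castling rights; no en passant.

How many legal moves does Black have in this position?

0

Black to move; king on h8.
In check: yes, from the white rook on f8.
Legal moves: none.
Count: 0.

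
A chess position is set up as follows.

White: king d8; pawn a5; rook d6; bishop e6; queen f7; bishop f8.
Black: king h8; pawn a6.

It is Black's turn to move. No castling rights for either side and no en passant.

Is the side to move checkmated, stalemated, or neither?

stalemate

Black to move; black king on h8.
In check: no.
King squares — g7: attacked by Qf7; h7: attacked by Qf7; g8: attacked by Qf7.
Legal moves for Black: none.
Not in check and no legal moves → stalemate.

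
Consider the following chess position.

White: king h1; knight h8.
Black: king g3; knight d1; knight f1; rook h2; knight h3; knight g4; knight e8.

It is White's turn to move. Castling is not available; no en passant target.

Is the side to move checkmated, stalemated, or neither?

checkmate

White to move; white king on h1.
In check: yes, from the black rook on h2.
King squares — g1: attacked by Nh3; g2: attacked by Rh2; h2: attacked by Nf1.
Legal moves for White: none.
In check with no legal moves → checkmate.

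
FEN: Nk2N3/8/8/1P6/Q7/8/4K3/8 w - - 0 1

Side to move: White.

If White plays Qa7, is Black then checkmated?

After Qa7: black king on b8; in check: yes, from the white queen on a7.
Black has 2 legal replies: Kc8, Kxa7.
In check but a legal move exists → not checkmate.

no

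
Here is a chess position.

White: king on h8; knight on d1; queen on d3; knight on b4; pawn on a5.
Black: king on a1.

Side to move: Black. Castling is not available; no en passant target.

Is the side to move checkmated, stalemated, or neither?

Black to move; black king on a1.
In check: no.
King squares — b1: attacked by Qd3; a2: attacked by Nb4; b2: attacked by Nd1.
Legal moves for Black: none.
Not in check and no legal moves → stalemate.

stalemate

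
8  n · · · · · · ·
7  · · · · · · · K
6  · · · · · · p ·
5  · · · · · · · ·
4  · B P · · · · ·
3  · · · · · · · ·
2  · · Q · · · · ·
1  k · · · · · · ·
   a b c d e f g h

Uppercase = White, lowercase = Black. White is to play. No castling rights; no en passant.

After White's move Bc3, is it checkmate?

yes

After Bc3: black king on a1; in check: yes, from the white bishop on c3.
King squares — b1: attacked by Qc2; a2: attacked by Qc2; b2: attacked by Qc2.
Black has no legal moves → checkmate.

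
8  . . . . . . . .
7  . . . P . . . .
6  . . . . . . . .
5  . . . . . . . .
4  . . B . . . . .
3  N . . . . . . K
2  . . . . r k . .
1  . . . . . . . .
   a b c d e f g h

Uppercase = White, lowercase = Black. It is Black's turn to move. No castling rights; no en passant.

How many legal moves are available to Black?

Black to move; king on f2.
In check: no.
Legal moves: Kf3, Ke3, Kg1, Kf1, Ke1, Re8, Re7, Re6, Re5, Re4, Re3+, Rd2, Rc2, Rb2, Ra2, Re1.
Count: 16.

16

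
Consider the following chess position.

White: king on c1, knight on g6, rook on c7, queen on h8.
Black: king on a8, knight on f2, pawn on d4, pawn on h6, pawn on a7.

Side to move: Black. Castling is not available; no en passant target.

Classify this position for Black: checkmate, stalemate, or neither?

Black to move; black king on a8.
In check: yes, from the white queen on h8.
King squares — a7: own pawn; b7: attacked by Rc7; b8: attacked by Qh8.
Legal moves for Black: none.
In check with no legal moves → checkmate.

checkmate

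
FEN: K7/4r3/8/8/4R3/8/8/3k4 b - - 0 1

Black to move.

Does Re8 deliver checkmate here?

no

After Re8: white king on a8; in check: yes, from the black rook on e8.
White has 3 legal replies: Kb7, Ka7, Rxe8.
In check but a legal move exists → not checkmate.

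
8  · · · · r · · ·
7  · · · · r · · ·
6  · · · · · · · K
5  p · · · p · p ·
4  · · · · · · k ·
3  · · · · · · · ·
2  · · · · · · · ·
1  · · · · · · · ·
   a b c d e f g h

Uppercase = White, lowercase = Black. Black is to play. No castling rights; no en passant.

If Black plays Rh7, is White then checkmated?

After Rh7: white king on h6; in check: yes, from the black rook on h7.
White has 2 legal replies: Kxh7, Kg6.
In check but a legal move exists → not checkmate.

no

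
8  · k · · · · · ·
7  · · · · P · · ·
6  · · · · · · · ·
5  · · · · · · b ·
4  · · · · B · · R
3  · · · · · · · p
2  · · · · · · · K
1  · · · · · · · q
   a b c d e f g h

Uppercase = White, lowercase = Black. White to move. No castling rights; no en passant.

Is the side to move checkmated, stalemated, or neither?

White to move; white king on h2.
In check: yes, from the black queen on h1.
King squares — g1: attacked by Qh1; h1: available; g2: attacked by Qh1; g3: available; h3: attacked by Qh1.
Legal moves for White: Kg3, Kxh1, Bxh1.
White is in check but has 3 legal moves → neither.

neither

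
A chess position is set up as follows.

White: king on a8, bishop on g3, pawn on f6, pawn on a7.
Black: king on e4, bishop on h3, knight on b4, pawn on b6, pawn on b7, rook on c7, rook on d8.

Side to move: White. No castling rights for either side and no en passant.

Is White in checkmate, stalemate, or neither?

checkmate

White to move; white king on a8.
In check: yes, from the black rook on d8.
King squares — a7: own pawn; b7: attacked by Rc7; b8: attacked by Rd8.
Legal moves for White: none.
In check with no legal moves → checkmate.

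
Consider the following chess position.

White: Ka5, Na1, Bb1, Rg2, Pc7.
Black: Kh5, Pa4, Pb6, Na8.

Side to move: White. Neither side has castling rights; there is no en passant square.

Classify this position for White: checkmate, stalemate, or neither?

White to move; white king on a5.
In check: yes, from the black pawn on b6.
Legal moves for White: Ka6, Kb5, Kb4, Kxa4.
White is in check but has 4 legal moves → neither.

neither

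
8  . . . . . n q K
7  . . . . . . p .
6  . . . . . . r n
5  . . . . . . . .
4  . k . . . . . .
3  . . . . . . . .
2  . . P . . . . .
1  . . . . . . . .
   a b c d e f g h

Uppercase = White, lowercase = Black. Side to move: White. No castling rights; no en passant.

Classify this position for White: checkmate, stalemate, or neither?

checkmate

White to move; white king on h8.
In check: yes, from the black queen on g8.
King squares — g7: attacked by Rg6; h7: attacked by Nf8; g8: attacked by Nh6.
Legal moves for White: none.
In check with no legal moves → checkmate.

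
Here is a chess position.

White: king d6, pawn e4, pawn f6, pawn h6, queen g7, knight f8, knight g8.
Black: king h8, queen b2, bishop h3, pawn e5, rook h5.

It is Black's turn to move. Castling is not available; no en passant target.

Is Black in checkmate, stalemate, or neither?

Black to move; black king on h8.
In check: yes, from the white queen on g7.
King squares — g7: attacked by Pf6; h7: attacked by Qg7; g8: attacked by Qg7.
Legal moves for Black: none.
In check with no legal moves → checkmate.

checkmate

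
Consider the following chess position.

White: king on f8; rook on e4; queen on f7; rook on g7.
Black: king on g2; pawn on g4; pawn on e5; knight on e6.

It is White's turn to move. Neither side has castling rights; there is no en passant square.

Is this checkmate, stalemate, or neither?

neither

White to move; white king on f8.
In check: yes, from the black knight on e6.
King squares — e7: available; f7: own queen; g7: own rook; e8: available; g8: available.
Legal moves for White: Kg8, Ke8, Ke7, Qxe6.
White is in check but has 4 legal moves → neither.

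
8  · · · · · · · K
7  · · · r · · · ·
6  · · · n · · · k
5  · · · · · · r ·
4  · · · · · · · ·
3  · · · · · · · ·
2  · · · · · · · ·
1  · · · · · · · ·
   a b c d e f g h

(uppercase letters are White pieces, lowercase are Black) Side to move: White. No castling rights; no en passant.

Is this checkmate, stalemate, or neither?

White to move; white king on h8.
In check: no.
King squares — g7: attacked by Rg5; h7: attacked by Kh6; g8: attacked by Rg5.
Legal moves for White: none.
Not in check and no legal moves → stalemate.

stalemate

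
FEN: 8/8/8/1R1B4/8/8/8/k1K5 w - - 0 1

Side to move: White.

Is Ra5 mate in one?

After Ra5: black king on a1; in check: yes, from the white rook on a5.
King squares — b1: attacked by Kc1; a2: attacked by Ra5; b2: attacked by Kc1.
Black has no legal moves → checkmate.

yes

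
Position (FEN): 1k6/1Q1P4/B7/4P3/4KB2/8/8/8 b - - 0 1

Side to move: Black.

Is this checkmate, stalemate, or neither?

checkmate

Black to move; black king on b8.
In check: yes, from the white queen on b7.
King squares — a7: attacked by Qb7; b7: attacked by Ba6; c7: attacked by Qb7; a8: attacked by Qb7; c8: attacked by Qb7.
Legal moves for Black: none.
In check with no legal moves → checkmate.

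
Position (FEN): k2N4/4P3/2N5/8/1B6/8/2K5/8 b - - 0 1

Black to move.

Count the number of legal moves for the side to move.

Black to move; king on a8.
In check: no.
Legal moves: none.
Count: 0.

0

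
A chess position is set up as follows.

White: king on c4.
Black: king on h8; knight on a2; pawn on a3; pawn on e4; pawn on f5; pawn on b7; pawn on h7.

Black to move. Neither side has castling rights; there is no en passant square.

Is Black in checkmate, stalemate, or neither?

Black to move; black king on h8.
In check: no.
Legal moves for Black: Kg8, Kg7, Nb4, Nc3, Nc1, h6, b6, f4, e3, h5, b5+.
Black has 11 legal moves and is not in check → neither.

neither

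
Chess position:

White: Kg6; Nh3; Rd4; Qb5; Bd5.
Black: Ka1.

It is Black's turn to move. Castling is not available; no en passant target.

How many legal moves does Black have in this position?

Black to move; king on a1.
In check: no.
Legal moves: none.
Count: 0.

0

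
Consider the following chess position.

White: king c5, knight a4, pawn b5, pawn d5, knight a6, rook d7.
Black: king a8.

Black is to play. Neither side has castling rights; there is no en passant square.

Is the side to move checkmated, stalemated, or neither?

Black to move; black king on a8.
In check: no.
King squares — a7: attacked by Rd7; b7: attacked by Rd7; b8: attacked by Na6.
Legal moves for Black: none.
Not in check and no legal moves → stalemate.

stalemate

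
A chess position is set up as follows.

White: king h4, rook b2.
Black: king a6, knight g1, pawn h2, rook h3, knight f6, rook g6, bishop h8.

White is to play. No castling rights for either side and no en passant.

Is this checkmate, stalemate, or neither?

White to move; white king on h4.
In check: yes, from the black rook on h3.
King squares — g3: attacked by Rh3; h3: attacked by Ng1; g4: attacked by Nf6; g5: attacked by Rg6; h5: attacked by Rh3.
Legal moves for White: none.
In check with no legal moves → checkmate.

checkmate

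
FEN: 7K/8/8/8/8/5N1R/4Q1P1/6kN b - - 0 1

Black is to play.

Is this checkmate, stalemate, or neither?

checkmate

Black to move; black king on g1.
In check: yes, from the white knight on f3.
King squares — f1: attacked by Qe2; h1: attacked by Rh3; f2: attacked by Nh1; g2: attacked by Qe2; h2: attacked by Nf3.
Legal moves for Black: none.
In check with no legal moves → checkmate.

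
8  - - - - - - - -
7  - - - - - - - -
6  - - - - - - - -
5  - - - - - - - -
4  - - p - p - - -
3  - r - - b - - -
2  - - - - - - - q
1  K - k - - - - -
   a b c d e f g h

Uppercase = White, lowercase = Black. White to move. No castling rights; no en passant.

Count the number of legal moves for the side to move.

0

White to move; king on a1.
In check: no.
Legal moves: none.
Count: 0.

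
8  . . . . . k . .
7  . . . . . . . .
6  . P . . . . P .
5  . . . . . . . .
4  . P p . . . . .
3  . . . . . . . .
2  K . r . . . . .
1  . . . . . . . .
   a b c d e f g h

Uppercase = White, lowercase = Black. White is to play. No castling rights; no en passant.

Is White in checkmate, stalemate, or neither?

White to move; white king on a2.
In check: yes, from the black rook on c2.
Legal moves for White: Ka3, Kb1, Ka1.
White is in check but has 3 legal moves → neither.

neither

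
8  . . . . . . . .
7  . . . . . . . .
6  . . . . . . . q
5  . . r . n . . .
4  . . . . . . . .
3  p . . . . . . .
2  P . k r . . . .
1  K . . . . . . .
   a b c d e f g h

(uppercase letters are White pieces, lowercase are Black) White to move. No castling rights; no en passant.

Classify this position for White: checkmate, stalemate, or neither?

stalemate

White to move; white king on a1.
In check: no.
King squares — b1: attacked by Kc2; a2: own pawn; b2: attacked by Kc2.
Legal moves for White: none.
Not in check and no legal moves → stalemate.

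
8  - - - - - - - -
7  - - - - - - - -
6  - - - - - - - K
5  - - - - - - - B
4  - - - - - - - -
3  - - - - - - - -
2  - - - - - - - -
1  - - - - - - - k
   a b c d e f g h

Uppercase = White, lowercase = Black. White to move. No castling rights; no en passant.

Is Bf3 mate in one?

After Bf3: black king on h1; in check: yes, from the white bishop on f3.
Black has 2 legal replies: Kh2, Kg1.
In check but a legal move exists → not checkmate.

no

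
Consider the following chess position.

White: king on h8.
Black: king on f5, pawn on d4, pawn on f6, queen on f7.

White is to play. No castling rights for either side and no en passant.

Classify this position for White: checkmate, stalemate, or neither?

White to move; white king on h8.
In check: no.
King squares — g7: attacked by Qf7; h7: attacked by Qf7; g8: attacked by Qf7.
Legal moves for White: none.
Not in check and no legal moves → stalemate.

stalemate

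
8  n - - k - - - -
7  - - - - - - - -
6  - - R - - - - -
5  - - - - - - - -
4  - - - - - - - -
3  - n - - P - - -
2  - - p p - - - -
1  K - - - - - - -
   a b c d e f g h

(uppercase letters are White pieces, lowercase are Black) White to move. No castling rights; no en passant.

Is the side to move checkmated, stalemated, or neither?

White to move; white king on a1.
In check: yes, from the black knight on b3.
Legal moves for White: Kb2, Ka2.
White is in check but has 2 legal moves → neither.

neither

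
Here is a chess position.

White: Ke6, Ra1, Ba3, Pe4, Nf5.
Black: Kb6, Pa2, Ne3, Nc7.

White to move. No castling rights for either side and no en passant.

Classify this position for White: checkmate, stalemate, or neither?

neither

White to move; white king on e6.
In check: yes, from the black knight on c7.
Legal moves for White: Kf7, Ke7, Kd7, Kf6, Kd6, Ke5.
White is in check but has 6 legal moves → neither.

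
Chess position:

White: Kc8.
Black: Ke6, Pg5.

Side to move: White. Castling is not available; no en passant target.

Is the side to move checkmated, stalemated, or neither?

White to move; white king on c8.
In check: no.
Legal moves for White: Kd8, Kb8, Kc7, Kb7.
White has 4 legal moves and is not in check → neither.

neither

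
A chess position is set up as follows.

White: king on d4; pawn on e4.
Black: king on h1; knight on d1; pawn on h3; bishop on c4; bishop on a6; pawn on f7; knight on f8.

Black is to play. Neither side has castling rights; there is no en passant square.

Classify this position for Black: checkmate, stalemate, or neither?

neither

Black to move; black king on h1.
In check: no.
Legal moves for Black include: Nh7, Nd7, Ng6, Ne6+, Bc8, Bb7, Bab5, Be6, Bd5, Bcb5, Bd3, Bb3, Be2, Ba2, Bf1, Kh2, Kg2, Kg1, ... (list truncated; more exist).
Black has legal moves and is not in check → neither.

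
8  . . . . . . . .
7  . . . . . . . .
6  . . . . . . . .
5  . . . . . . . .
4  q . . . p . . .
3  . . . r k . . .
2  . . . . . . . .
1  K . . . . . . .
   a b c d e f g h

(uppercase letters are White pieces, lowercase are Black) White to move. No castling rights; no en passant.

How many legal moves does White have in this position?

2

White to move; king on a1.
In check: yes, from the black queen on a4.
Legal moves: Kb2, Kb1.
Count: 2.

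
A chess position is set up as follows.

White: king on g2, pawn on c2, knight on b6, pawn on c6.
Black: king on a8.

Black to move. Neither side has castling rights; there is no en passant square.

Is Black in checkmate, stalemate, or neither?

neither

Black to move; black king on a8.
In check: yes, from the white knight on b6.
Legal moves for Black: Kb8, Ka7.
Black is in check but has 2 legal moves → neither.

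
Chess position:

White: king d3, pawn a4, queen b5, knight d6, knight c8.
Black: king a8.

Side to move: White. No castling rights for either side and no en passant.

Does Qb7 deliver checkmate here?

After Qb7: black king on a8; in check: yes, from the white queen on b7.
King squares — a7: attacked by Qb7; b7: attacked by Nd6; b8: attacked by Qb7.
Black has no legal moves → checkmate.

yes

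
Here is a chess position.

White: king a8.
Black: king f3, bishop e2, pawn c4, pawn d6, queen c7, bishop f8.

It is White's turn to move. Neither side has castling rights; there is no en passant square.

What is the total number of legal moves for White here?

White to move; king on a8.
In check: no.
Legal moves: none.
Count: 0.

0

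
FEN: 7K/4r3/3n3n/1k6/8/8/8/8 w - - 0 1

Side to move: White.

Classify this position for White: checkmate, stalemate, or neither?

White to move; white king on h8.
In check: no.
King squares — g7: attacked by Re7; h7: attacked by Re7; g8: attacked by Nh6.
Legal moves for White: none.
Not in check and no legal moves → stalemate.

stalemate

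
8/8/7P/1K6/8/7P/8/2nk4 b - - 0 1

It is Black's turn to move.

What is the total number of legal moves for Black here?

Black to move; king on d1.
In check: no.
Legal moves: Ke2, Kd2, Kc2, Ke1, Nd3, Nb3, Ne2, Na2.
Count: 8.

8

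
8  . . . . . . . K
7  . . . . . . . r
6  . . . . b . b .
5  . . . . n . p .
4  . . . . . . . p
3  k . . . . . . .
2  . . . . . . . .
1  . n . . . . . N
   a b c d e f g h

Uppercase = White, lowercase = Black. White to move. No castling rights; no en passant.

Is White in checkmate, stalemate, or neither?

checkmate

White to move; white king on h8.
In check: yes, from the black rook on h7.
King squares — g7: attacked by Rh7; h7: attacked by Bg6; g8: attacked by Be6.
Legal moves for White: none.
In check with no legal moves → checkmate.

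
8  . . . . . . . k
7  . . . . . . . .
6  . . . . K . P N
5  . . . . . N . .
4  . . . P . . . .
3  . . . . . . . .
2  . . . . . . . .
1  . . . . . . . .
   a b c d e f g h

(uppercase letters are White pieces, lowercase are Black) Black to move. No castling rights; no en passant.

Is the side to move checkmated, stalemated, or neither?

stalemate

Black to move; black king on h8.
In check: no.
King squares — g7: attacked by Nf5; h7: attacked by Pg6; g8: attacked by Nh6.
Legal moves for Black: none.
Not in check and no legal moves → stalemate.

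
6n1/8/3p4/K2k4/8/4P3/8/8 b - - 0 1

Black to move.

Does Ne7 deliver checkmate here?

no

After Ne7: white king on a5; in check: no.
White is not in check, so this cannot be checkmate.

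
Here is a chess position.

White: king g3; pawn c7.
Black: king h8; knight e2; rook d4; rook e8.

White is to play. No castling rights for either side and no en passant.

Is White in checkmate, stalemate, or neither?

neither

White to move; white king on g3.
In check: yes, from the black knight on e2.
King squares — f2: available; g2: available; h2: available; f3: available; h3: available; f4: attacked by Ne2; g4: attacked by Rd4; h4: attacked by Rd4.
Legal moves for White: Kh3, Kf3, Kh2, Kg2, Kf2.
White is in check but has 5 legal moves → neither.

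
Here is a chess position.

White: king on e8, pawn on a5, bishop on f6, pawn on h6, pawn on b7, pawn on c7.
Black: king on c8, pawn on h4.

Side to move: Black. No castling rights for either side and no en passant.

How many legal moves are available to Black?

Black to move; king on c8.
In check: yes, from the white pawn on b7.
Legal moves: Kxc7, Kxb7.
Count: 2.

2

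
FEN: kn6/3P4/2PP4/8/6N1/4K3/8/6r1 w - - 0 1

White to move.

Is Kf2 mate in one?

After Kf2: black king on a8; in check: no.
Black is not in check, so this cannot be checkmate.

no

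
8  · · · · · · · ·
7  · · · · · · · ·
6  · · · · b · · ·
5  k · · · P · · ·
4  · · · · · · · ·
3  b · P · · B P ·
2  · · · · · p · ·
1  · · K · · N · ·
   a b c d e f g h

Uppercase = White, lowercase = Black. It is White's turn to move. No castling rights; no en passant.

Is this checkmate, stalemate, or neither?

White to move; white king on c1.
In check: yes, from the black bishop on a3.
King squares — b1: available; d1: available; b2: attacked by Ba3; c2: available; d2: available.
Legal moves for White: Kd2, Kc2, Kd1, Kb1.
White is in check but has 4 legal moves → neither.

neither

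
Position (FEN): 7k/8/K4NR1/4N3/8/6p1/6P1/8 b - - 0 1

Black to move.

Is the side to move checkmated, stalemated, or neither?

Black to move; black king on h8.
In check: no.
King squares — g7: attacked by Rg6; h7: attacked by Nf6; g8: attacked by Nf6.
Legal moves for Black: none.
Not in check and no legal moves → stalemate.

stalemate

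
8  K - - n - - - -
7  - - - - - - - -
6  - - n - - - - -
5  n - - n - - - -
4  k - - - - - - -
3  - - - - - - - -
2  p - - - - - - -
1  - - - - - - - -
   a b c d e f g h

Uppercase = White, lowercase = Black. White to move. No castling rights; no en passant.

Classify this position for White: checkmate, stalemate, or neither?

White to move; white king on a8.
In check: no.
King squares — a7: attacked by Nc6; b7: attacked by Na5; b8: attacked by Nc6.
Legal moves for White: none.
Not in check and no legal moves → stalemate.

stalemate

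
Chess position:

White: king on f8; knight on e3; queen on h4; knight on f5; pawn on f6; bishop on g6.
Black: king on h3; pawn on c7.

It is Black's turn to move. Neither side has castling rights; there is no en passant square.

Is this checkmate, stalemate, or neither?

Black to move; black king on h3.
In check: yes, from the white queen on h4.
King squares — g2: attacked by Ne3; h2: attacked by Qh4; g3: attacked by Qh4; g4: attacked by Ne3; h4: attacked by Nf5.
Legal moves for Black: none.
In check with no legal moves → checkmate.

checkmate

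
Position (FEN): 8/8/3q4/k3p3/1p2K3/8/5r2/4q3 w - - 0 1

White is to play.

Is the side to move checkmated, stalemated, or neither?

White to move; white king on e4.
In check: yes, from the black queen on e1.
King squares — d3: attacked by Qd6; e3: attacked by Qe1; f3: attacked by Rf2; d4: attacked by Pe5; f4: attacked by Rf2; d5: attacked by Qd6; e5: attacked by Qe1; f5: attacked by Rf2.
Legal moves for White: none.
In check with no legal moves → checkmate.

checkmate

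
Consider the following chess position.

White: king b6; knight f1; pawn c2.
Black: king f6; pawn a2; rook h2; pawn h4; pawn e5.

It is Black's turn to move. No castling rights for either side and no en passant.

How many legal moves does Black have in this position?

Black to move; king on f6.
In check: no.
Legal moves: Kg7, Kf7, Ke7, Kg6, Ke6, Kg5, Kf5, Rh3, Rg2, Rf2, Re2, Rd2, Rxc2, Rh1, e4, h3, a1=Q, a1=R, a1=B, a1=N.
Count: 20.

20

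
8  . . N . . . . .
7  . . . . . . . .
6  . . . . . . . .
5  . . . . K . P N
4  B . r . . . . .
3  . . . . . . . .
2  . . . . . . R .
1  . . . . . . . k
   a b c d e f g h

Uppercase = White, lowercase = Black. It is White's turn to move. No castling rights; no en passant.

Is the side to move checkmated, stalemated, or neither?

neither

White to move; white king on e5.
In check: no.
Legal moves for White include: Ne7, Na7, Nd6, Nb6, Ng7, Nf6, Nf4, Ng3+, Kf6, Ke6, Kd6, Kf5, Kd5, Be8, Bd7, Bc6, Bb5, Bb3, ... (list truncated; more exist).
White has legal moves and is not in check → neither.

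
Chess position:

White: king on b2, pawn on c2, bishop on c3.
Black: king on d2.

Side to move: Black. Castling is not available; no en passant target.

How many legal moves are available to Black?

3

Black to move; king on d2.
In check: yes, from the white bishop on c3.
Legal moves: Ke3, Ke2, Kd1.
Count: 3.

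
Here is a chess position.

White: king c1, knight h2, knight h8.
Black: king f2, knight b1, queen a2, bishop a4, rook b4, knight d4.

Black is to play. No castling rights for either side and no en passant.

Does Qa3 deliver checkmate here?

After Qa3: white king on c1; in check: yes, from the black queen on a3.
King squares — b1: attacked by Rb4; d1: attacked by Ba4; b2: attacked by Qa3; c2: attacked by Ba4; d2: attacked by Nb1.
White has no legal moves → checkmate.

yes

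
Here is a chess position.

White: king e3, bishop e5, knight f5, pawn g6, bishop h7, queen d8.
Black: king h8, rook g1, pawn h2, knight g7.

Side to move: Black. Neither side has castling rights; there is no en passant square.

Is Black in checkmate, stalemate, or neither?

Black to move; black king on h8.
In check: yes, from the white queen on d8.
King squares — g7: own knight; h7: attacked by Pg6; g8: attacked by Bh7.
Legal moves for Black: none.
In check with no legal moves → checkmate.

checkmate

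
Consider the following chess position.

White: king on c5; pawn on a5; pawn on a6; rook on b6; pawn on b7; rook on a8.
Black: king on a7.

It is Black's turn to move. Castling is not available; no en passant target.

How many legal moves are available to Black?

Black to move; king on a7.
In check: yes, from the white rook on a8.
Legal moves: none.
Count: 0.

0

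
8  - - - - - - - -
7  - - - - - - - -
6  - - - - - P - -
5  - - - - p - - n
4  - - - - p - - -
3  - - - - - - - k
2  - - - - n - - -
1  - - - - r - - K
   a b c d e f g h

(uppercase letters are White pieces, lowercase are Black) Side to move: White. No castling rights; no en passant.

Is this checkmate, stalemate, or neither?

checkmate

White to move; white king on h1.
In check: yes, from the black rook on e1.
King squares — g1: attacked by Re1; g2: attacked by Kh3; h2: attacked by Kh3.
Legal moves for White: none.
In check with no legal moves → checkmate.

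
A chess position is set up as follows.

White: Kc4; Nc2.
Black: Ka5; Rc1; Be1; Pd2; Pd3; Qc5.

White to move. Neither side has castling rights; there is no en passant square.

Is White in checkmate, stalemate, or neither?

White to move; white king on c4.
In check: yes, from the black queen on c5.
Legal moves for White: Kxc5, Kxd3, Kb3.
White is in check but has 3 legal moves → neither.

neither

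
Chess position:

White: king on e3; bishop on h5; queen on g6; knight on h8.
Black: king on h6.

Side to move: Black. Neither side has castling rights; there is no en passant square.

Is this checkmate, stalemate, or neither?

checkmate

Black to move; black king on h6.
In check: yes, from the white queen on g6.
King squares — g5: attacked by Qg6; h5: attacked by Qg6; g6: attacked by Bh5; g7: attacked by Qg6; h7: attacked by Qg6.
Legal moves for Black: none.
In check with no legal moves → checkmate.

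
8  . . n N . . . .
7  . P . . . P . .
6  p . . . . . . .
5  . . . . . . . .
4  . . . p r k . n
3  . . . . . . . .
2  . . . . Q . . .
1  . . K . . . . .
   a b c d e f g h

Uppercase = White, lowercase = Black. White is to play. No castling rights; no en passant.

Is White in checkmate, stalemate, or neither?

White to move; white king on c1.
In check: no.
Legal moves for White include: Ne6+, Nc6, Qxa6, Qh5, Qb5, Qg4+, Qxe4+, Qc4, Qf3+, Qe3+, Qd3, Qh2+, Qg2, Qf2+, Qd2+, Qc2, Qb2, Qa2, ... (list truncated; more exist).
White has legal moves and is not in check → neither.

neither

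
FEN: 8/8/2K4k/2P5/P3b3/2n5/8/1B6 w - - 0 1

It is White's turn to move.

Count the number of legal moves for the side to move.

White to move; king on c6.
In check: yes, from the black bishop on e4.
Legal moves: Kd7, Kc7, Kd6, Kb6, Bxe4.
Count: 5.

5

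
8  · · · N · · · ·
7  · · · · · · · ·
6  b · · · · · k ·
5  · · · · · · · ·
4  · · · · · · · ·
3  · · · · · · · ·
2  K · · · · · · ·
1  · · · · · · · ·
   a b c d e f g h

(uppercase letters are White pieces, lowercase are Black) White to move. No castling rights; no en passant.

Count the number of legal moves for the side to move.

White to move; king on a2.
In check: no.
Legal moves: Nf7, Nb7, Ne6, Nc6, Kb3, Ka3, Kb2, Kb1, Ka1.
Count: 9.

9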